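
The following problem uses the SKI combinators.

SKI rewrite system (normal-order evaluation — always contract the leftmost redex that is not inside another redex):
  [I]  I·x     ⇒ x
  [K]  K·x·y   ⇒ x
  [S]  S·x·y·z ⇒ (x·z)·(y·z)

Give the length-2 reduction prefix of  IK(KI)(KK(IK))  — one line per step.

  start: IK(KI)(KK(IK))
  [1] K(KI)(KK(IK))
  [2] KI

Answer: after 2 steps: KI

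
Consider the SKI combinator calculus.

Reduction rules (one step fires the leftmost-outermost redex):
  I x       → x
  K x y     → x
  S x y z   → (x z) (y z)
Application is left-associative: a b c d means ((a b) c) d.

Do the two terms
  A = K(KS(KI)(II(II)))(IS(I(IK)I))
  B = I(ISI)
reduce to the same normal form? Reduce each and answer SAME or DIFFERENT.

Answer: SAME — A ⇓ SI, B ⇓ SI

Derivation:
Term A:
  start: K(KS(KI)(II(II)))(IS(I(IK)I))
  step 1: KS(KI)(II(II))
  step 2: S(II(II))
  step 3: S(I(II))
  step 4: S(II)
  step 5: SI

Term B:
  start: I(ISI)
  step 1: ISI
  step 2: SI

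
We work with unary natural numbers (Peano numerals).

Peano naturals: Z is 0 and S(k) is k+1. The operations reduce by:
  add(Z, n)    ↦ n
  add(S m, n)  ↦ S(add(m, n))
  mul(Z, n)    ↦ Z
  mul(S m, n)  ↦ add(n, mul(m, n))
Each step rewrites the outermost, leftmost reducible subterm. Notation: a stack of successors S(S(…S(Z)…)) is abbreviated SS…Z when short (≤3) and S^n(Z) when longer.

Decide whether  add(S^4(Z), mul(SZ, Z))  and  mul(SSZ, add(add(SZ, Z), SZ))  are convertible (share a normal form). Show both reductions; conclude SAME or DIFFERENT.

Answer: SAME — A ⇓ S^4(Z), B ⇓ S^4(Z)

Reduction:
Term A:
  start: add(S^4(Z), mul(SZ, Z))
  step 1: S(add(SSSZ, mul(SZ, Z)))
  step 2: S(S(add(SSZ, mul(SZ, Z))))
  step 3: S(S(S(add(SZ, mul(SZ, Z)))))
  step 4: S(S(S(S(add(Z, mul(SZ, Z))))))
  step 5: S(S(S(S(mul(SZ, Z)))))
  step 6: S(S(S(S(add(Z, mul(Z, Z))))))
  step 7: S(S(S(S(mul(Z, Z)))))
  step 8: S^4(Z)

Term B:
  start: mul(SSZ, add(add(SZ, Z), SZ))
  step 1: add(add(add(SZ, Z), SZ), mul(SZ, add(add(SZ, Z), SZ)))
  step 2: add(add(S(add(Z, Z)), SZ), mul(SZ, add(add(SZ, Z), SZ)))
  step 3: add(S(add(add(Z, Z), SZ)), mul(SZ, add(add(SZ, Z), SZ)))
  step 4: S(add(add(add(Z, Z), SZ), mul(SZ, add(add(SZ, Z), SZ))))
  step 5: S(add(add(Z, SZ), mul(SZ, add(add(SZ, Z), SZ))))
  step 6: S(add(SZ, mul(SZ, add(add(SZ, Z), SZ))))
  step 7: S(S(add(Z, mul(SZ, add(add(SZ, Z), SZ)))))
  step 8: S(S(mul(SZ, add(add(SZ, Z), SZ))))
  step 9: S(S(add(add(add(SZ, Z), SZ), mul(Z, add(add(SZ, Z), SZ)))))
  step 10: S(S(add(add(S(add(Z, Z)), SZ), mul(Z, add(add(SZ, Z), SZ)))))
  step 11: S(S(add(S(add(add(Z, Z), SZ)), mul(Z, add(add(SZ, Z), SZ)))))
  step 12: S(S(S(add(add(add(Z, Z), SZ), mul(Z, add(add(SZ, Z), SZ))))))
  step 13: S(S(S(add(add(Z, SZ), mul(Z, add(add(SZ, Z), SZ))))))
  step 14: S(S(S(add(SZ, mul(Z, add(add(SZ, Z), SZ))))))
  step 15: S(S(S(S(add(Z, mul(Z, add(add(SZ, Z), SZ)))))))
  step 16: S(S(S(S(mul(Z, add(add(SZ, Z), SZ))))))
  step 17: S^4(Z)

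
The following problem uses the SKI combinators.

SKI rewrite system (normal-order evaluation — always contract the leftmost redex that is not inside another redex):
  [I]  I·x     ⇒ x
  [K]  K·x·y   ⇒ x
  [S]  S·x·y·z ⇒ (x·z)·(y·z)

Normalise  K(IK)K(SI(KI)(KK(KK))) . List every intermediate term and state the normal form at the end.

  start: K(IK)K(SI(KI)(KK(KK)))
  [1] IK(SI(KI)(KK(KK)))
  [2] K(SI(KI)(KK(KK)))
  [3] K(I(KK(KK))(KI(KK(KK))))
  [4] K(KK(KK)(KI(KK(KK))))
  [5] K(K(KI(KK(KK))))
  [6] K(KI)

Answer: normal form = K(KI)  (in 6 steps)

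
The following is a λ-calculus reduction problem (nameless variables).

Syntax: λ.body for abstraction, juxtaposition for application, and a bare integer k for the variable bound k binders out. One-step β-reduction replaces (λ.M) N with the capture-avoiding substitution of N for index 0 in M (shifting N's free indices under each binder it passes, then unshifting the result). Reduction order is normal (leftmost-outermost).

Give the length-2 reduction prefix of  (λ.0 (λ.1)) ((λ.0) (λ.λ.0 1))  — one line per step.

  start: (λ.0 (λ.1)) ((λ.0) (λ.λ.0 1))
  step 1: (λ.0) (λ.λ.0 1) (λ.(λ.0) (λ.λ.0 1))
  step 2: (λ.λ.0 1) (λ.(λ.0) (λ.λ.0 1))

Answer: after 2 steps: (λ.λ.0 1) (λ.(λ.0) (λ.λ.0 1))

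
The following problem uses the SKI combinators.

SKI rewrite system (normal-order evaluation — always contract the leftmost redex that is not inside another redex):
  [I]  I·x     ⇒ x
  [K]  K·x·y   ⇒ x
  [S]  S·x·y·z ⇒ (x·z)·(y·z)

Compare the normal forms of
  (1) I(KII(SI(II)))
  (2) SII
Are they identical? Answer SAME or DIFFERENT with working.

Term A:
  start: I(KII(SI(II)))
  [1] KII(SI(II))
  [2] I(SI(II))
  [3] SI(II)
  [4] SII

Term B:
  start: SII

Answer: SAME — A ⇓ SII, B ⇓ SII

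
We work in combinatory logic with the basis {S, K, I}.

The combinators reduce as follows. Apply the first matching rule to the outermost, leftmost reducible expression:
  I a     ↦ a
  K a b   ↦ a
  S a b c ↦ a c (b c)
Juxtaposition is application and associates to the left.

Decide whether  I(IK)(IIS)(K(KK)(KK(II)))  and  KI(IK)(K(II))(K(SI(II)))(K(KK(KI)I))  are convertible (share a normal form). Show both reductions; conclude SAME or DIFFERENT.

Answer: DIFFERENT — A ⇓ S, B ⇓ K(KI)

Derivation:
Term A:
  start: I(IK)(IIS)(K(KK)(KK(II)))
  step 1: IK(IIS)(K(KK)(KK(II)))
  step 2: K(IIS)(K(KK)(KK(II)))
  step 3: IIS
  step 4: IS
  step 5: S

Term B:
  start: KI(IK)(K(II))(K(SI(II)))(K(KK(KI)I))
  step 1: I(K(II))(K(SI(II)))(K(KK(KI)I))
  step 2: K(II)(K(SI(II)))(K(KK(KI)I))
  step 3: II(K(KK(KI)I))
  step 4: I(K(KK(KI)I))
  step 5: K(KK(KI)I)
  step 6: K(KI)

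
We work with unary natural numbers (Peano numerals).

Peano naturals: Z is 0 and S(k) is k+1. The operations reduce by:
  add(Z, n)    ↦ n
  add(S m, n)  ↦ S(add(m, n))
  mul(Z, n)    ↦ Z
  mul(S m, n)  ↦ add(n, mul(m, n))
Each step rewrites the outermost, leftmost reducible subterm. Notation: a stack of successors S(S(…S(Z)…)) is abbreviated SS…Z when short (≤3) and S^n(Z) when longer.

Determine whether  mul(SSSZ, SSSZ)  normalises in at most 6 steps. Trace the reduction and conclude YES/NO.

Answer: NO — after 6 steps the term is S(S(S(add(SSSZ, mul(SZ, SSSZ))))), not yet normal

Derivation:
  start: mul(SSSZ, SSSZ)
  [1] add(SSSZ, mul(SSZ, SSSZ))
  [2] S(add(SSZ, mul(SSZ, SSSZ)))
  [3] S(S(add(SZ, mul(SSZ, SSSZ))))
  [4] S(S(S(add(Z, mul(SSZ, SSSZ)))))
  [5] S(S(S(mul(SSZ, SSSZ))))
  [6] S(S(S(add(SSSZ, mul(SZ, SSSZ)))))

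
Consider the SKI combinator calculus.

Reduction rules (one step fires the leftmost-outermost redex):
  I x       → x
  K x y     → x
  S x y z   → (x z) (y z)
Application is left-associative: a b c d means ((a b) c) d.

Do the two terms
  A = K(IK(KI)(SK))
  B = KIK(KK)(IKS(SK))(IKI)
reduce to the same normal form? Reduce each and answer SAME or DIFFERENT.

Answer: SAME — A ⇓ K(KI), B ⇓ K(KI)

Working:
Term A:
  start: K(IK(KI)(SK))
  [1] K(K(KI)(SK))
  [2] K(KI)

Term B:
  start: KIK(KK)(IKS(SK))(IKI)
  [1] I(KK)(IKS(SK))(IKI)
  [2] KK(IKS(SK))(IKI)
  [3] K(IKI)
  [4] K(KI)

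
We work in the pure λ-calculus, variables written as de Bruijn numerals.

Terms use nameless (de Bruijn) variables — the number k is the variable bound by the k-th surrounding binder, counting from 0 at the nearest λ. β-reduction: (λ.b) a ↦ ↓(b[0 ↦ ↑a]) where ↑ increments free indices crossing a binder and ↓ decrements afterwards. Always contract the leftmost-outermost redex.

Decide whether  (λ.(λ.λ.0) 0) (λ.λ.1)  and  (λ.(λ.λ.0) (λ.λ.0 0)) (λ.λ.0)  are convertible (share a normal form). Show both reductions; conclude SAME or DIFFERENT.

Answer: SAME — A ⇓ λ.0, B ⇓ λ.0

Derivation:
Term A:
  start: (λ.(λ.λ.0) 0) (λ.λ.1)
  step 1: (λ.λ.0) (λ.λ.1)
  step 2: λ.0

Term B:
  start: (λ.(λ.λ.0) (λ.λ.0 0)) (λ.λ.0)
  step 1: (λ.λ.0) (λ.λ.0 0)
  step 2: λ.0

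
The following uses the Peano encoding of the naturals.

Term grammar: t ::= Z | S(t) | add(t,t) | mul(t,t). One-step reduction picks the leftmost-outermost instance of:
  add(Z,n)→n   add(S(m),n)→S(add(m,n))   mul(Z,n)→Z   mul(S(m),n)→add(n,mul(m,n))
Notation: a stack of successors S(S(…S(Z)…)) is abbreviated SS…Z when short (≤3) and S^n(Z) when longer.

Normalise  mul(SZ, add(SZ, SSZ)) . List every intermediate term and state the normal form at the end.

Answer: normal form = SSSZ  (in 8 steps)

Derivation:
  start: mul(SZ, add(SZ, SSZ))
  [1] add(add(SZ, SSZ), mul(Z, add(SZ, SSZ)))
  [2] add(S(add(Z, SSZ)), mul(Z, add(SZ, SSZ)))
  [3] S(add(add(Z, SSZ), mul(Z, add(SZ, SSZ))))
  [4] S(add(SSZ, mul(Z, add(SZ, SSZ))))
  [5] S(S(add(SZ, mul(Z, add(SZ, SSZ)))))
  [6] S(S(S(add(Z, mul(Z, add(SZ, SSZ))))))
  [7] S(S(S(mul(Z, add(SZ, SSZ)))))
  [8] SSSZ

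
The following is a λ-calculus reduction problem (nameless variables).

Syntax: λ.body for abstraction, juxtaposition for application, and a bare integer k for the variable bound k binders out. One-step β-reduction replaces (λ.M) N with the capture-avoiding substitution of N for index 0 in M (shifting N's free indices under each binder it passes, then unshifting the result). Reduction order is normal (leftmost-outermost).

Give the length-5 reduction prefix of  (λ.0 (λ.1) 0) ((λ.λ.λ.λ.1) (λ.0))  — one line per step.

Answer: after 5 steps: λ.λ.λ.λ.1

Derivation:
  start: (λ.0 (λ.1) 0) ((λ.λ.λ.λ.1) (λ.0))
  [1] (λ.λ.λ.λ.1) (λ.0) (λ.(λ.λ.λ.λ.1) (λ.0)) ((λ.λ.λ.λ.1) (λ.0))
  [2] (λ.λ.λ.1) (λ.(λ.λ.λ.λ.1) (λ.0)) ((λ.λ.λ.λ.1) (λ.0))
  [3] (λ.λ.1) ((λ.λ.λ.λ.1) (λ.0))
  [4] λ.(λ.λ.λ.λ.1) (λ.0)
  [5] λ.λ.λ.λ.1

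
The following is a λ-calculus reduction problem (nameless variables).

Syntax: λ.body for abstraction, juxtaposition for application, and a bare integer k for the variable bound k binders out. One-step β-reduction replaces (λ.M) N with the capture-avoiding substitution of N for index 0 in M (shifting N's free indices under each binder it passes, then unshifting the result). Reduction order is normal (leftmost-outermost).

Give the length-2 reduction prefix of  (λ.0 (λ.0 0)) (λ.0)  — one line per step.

  start: (λ.0 (λ.0 0)) (λ.0)
  [1] (λ.0) (λ.0 0)
  [2] λ.0 0

Answer: after 2 steps: λ.0 0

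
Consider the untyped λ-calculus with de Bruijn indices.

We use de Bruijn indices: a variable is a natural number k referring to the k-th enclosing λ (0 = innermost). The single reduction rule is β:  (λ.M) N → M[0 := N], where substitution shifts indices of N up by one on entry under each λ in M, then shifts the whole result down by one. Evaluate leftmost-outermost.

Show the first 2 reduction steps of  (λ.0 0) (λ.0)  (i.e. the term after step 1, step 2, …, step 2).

Answer: after 2 steps: λ.0

Working:
  start: (λ.0 0) (λ.0)
  →1  (λ.0) (λ.0)
  →2  λ.0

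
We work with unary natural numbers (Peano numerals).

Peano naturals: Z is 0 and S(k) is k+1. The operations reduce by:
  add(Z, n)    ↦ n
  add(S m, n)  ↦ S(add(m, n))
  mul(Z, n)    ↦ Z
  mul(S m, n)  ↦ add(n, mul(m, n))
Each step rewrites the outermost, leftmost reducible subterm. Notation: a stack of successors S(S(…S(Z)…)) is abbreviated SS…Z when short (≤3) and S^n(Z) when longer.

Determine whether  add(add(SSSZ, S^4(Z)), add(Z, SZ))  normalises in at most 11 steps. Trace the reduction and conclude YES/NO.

  start: add(add(SSSZ, S^4(Z)), add(Z, SZ))
  [1] add(S(add(SSZ, S^4(Z))), add(Z, SZ))
  [2] S(add(add(SSZ, S^4(Z)), add(Z, SZ)))
  [3] S(add(S(add(SZ, S^4(Z))), add(Z, SZ)))
  [4] S(S(add(add(SZ, S^4(Z)), add(Z, SZ))))
  [5] S(S(add(S(add(Z, S^4(Z))), add(Z, SZ))))
  [6] S(S(S(add(add(Z, S^4(Z)), add(Z, SZ)))))
  [7] S(S(S(add(S^4(Z), add(Z, SZ)))))
  [8] S(S(S(S(add(SSSZ, add(Z, SZ))))))
  [9] S(S(S(S(S(add(SSZ, add(Z, SZ)))))))
  [10] S(S(S(S(S(S(add(SZ, add(Z, SZ))))))))
  [11] S(S(S(S(S(S(S(add(Z, add(Z, SZ)))))))))

Answer: NO — after 11 steps the term is S(S(S(S(S(S(S(add(Z, add(Z, SZ))))))))), not yet normal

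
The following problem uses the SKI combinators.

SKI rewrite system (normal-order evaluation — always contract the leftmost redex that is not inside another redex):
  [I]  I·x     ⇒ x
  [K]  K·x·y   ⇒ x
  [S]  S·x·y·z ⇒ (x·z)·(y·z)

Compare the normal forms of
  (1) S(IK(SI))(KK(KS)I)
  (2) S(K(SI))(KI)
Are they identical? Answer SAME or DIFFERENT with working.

Answer: SAME — A ⇓ S(K(SI))(KI), B ⇓ S(K(SI))(KI)

Working:
Term A:
  start: S(IK(SI))(KK(KS)I)
  [1] S(K(SI))(KK(KS)I)
  [2] S(K(SI))(KI)

Term B:
  start: S(K(SI))(KI)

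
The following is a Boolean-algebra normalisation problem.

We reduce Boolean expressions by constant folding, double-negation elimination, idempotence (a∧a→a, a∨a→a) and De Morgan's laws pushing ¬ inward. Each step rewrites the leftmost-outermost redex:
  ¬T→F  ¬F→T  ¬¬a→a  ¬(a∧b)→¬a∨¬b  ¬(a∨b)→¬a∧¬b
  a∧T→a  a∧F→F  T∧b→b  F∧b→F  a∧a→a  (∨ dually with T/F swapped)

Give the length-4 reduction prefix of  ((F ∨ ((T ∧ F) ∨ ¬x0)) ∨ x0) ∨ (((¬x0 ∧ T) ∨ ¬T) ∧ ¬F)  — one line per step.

Answer: after 4 steps: (¬x0 ∨ x0) ∨ ((¬x0 ∨ ¬T) ∧ ¬F)

Working:
  start: ((F ∨ ((T ∧ F) ∨ ¬x0)) ∨ x0) ∨ (((¬x0 ∧ T) ∨ ¬T) ∧ ¬F)
  step 1: (((T ∧ F) ∨ ¬x0) ∨ x0) ∨ (((¬x0 ∧ T) ∨ ¬T) ∧ ¬F)
  step 2: ((F ∨ ¬x0) ∨ x0) ∨ (((¬x0 ∧ T) ∨ ¬T) ∧ ¬F)
  step 3: (¬x0 ∨ x0) ∨ (((¬x0 ∧ T) ∨ ¬T) ∧ ¬F)
  step 4: (¬x0 ∨ x0) ∨ ((¬x0 ∨ ¬T) ∧ ¬F)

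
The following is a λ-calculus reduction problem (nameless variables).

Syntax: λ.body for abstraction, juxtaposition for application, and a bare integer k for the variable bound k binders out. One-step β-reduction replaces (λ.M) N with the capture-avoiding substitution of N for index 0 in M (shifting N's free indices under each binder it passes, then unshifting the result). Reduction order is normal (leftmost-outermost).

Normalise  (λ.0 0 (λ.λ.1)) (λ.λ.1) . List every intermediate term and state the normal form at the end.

  start: (λ.0 0 (λ.λ.1)) (λ.λ.1)
  →1  (λ.λ.1) (λ.λ.1) (λ.λ.1)
  →2  (λ.λ.λ.1) (λ.λ.1)
  →3  λ.λ.1

Answer: normal form = λ.λ.1  (in 3 steps)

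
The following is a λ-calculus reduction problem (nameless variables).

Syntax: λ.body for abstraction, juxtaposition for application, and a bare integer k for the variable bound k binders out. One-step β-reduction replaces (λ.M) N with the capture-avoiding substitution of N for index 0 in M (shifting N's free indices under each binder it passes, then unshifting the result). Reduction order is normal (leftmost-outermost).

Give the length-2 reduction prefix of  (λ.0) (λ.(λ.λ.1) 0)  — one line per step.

Answer: after 2 steps: λ.λ.1

Derivation:
  start: (λ.0) (λ.(λ.λ.1) 0)
  →1  λ.(λ.λ.1) 0
  →2  λ.λ.1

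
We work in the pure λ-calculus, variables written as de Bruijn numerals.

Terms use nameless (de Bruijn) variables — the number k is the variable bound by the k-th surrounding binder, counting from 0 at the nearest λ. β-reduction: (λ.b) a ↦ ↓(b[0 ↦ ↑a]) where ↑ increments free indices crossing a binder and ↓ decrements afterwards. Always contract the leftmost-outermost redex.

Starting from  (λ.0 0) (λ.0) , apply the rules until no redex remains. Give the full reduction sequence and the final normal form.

  start: (λ.0 0) (λ.0)
  step 1: (λ.0) (λ.0)
  step 2: λ.0

Answer: normal form = λ.0  (in 2 steps)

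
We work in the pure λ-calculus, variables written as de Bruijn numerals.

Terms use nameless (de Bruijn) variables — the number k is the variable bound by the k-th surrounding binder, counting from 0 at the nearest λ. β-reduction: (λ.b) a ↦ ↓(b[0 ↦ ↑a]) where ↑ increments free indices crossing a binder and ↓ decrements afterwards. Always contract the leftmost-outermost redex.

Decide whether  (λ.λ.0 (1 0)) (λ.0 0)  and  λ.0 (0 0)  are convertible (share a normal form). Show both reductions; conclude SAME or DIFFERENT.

Answer: SAME — A ⇓ λ.0 (0 0), B ⇓ λ.0 (0 0)

Reduction:
Term A:
  start: (λ.λ.0 (1 0)) (λ.0 0)
  step 1: λ.0 ((λ.0 0) 0)
  step 2: λ.0 (0 0)

Term B:
  start: λ.0 (0 0)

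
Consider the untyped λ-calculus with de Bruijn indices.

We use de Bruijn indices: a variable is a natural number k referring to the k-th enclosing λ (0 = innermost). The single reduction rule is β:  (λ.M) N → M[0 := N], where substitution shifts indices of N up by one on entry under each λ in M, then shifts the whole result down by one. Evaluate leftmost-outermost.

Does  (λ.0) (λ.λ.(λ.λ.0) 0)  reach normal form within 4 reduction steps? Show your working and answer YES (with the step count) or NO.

Answer: YES — reaches normal form λ.λ.λ.0 in 2 ≤ 4 steps

Reduction:
  start: (λ.0) (λ.λ.(λ.λ.0) 0)
  step 1: λ.λ.(λ.λ.0) 0
  step 2: λ.λ.λ.0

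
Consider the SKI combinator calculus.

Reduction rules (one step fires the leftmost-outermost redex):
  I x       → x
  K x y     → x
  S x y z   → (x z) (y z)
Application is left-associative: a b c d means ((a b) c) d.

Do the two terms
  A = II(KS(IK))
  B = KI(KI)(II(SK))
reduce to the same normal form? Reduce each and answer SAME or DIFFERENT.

Answer: DIFFERENT — A ⇓ S, B ⇓ SK

Reduction:
Term A:
  start: II(KS(IK))
  →1  I(KS(IK))
  →2  KS(IK)
  →3  S

Term B:
  start: KI(KI)(II(SK))
  →1  I(II(SK))
  →2  II(SK)
  →3  I(SK)
  →4  SK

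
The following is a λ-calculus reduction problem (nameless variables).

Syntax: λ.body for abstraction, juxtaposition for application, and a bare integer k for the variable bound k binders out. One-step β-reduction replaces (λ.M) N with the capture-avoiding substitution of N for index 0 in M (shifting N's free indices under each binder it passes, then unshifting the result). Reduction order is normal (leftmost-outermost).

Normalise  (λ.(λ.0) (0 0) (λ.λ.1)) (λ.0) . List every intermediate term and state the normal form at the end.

Answer: normal form = λ.λ.1  (in 4 steps)

Reduction:
  start: (λ.(λ.0) (0 0) (λ.λ.1)) (λ.0)
  [1] (λ.0) ((λ.0) (λ.0)) (λ.λ.1)
  [2] (λ.0) (λ.0) (λ.λ.1)
  [3] (λ.0) (λ.λ.1)
  [4] λ.λ.1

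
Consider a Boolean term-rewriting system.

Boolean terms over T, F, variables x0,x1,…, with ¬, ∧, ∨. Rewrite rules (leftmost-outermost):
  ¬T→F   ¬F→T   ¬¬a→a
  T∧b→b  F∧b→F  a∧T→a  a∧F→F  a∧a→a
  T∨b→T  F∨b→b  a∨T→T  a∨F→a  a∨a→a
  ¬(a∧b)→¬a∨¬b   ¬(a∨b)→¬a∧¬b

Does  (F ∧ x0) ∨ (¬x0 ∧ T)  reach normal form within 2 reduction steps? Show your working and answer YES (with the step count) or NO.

  start: (F ∧ x0) ∨ (¬x0 ∧ T)
  step 1: F ∨ (¬x0 ∧ T)
  step 2: ¬x0 ∧ T

Answer: NO — after 2 steps the term is ¬x0 ∧ T, not yet normal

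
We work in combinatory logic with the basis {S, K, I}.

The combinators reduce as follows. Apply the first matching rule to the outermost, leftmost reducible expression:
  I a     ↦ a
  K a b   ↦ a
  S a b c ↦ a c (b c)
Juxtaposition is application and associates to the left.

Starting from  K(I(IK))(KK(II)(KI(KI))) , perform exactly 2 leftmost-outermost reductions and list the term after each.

Answer: after 2 steps: IK

Working:
  start: K(I(IK))(KK(II)(KI(KI)))
  step 1: I(IK)
  step 2: IK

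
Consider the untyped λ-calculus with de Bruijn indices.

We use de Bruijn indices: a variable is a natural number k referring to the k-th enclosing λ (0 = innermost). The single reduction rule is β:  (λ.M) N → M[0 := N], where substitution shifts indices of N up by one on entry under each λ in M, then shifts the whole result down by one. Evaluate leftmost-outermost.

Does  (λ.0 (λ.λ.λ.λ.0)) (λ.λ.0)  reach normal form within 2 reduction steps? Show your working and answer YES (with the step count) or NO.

  start: (λ.0 (λ.λ.λ.λ.0)) (λ.λ.0)
  [1] (λ.λ.0) (λ.λ.λ.λ.0)
  [2] λ.0

Answer: YES — reaches normal form λ.0 in 2 ≤ 2 steps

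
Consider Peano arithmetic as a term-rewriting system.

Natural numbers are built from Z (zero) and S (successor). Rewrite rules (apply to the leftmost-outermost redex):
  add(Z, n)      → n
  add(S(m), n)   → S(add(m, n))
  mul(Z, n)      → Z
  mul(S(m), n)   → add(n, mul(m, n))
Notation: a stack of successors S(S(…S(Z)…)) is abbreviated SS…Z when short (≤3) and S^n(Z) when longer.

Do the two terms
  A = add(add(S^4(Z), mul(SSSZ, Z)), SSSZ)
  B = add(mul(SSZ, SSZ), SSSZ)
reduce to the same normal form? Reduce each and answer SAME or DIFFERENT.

Answer: SAME — A ⇓ S^7(Z), B ⇓ S^7(Z)

Derivation:
Term A:
  start: add(add(S^4(Z), mul(SSSZ, Z)), SSSZ)
  →1  add(S(add(SSSZ, mul(SSSZ, Z))), SSSZ)
  →2  S(add(add(SSSZ, mul(SSSZ, Z)), SSSZ))
  →3  S(add(S(add(SSZ, mul(SSSZ, Z))), SSSZ))
  →4  S(S(add(add(SSZ, mul(SSSZ, Z)), SSSZ)))
  →5  S(S(add(S(add(SZ, mul(SSSZ, Z))), SSSZ)))
  →6  S(S(S(add(add(SZ, mul(SSSZ, Z)), SSSZ))))
  →7  S(S(S(add(S(add(Z, mul(SSSZ, Z))), SSSZ))))
  →8  S(S(S(S(add(add(Z, mul(SSSZ, Z)), SSSZ)))))
  →9  S(S(S(S(add(mul(SSSZ, Z), SSSZ)))))
  →10  S(S(S(S(add(add(Z, mul(SSZ, Z)), SSSZ)))))
  →11  S(S(S(S(add(mul(SSZ, Z), SSSZ)))))
  →12  S(S(S(S(add(add(Z, mul(SZ, Z)), SSSZ)))))
  →13  S(S(S(S(add(mul(SZ, Z), SSSZ)))))
  →14  S(S(S(S(add(add(Z, mul(Z, Z)), SSSZ)))))
  →15  S(S(S(S(add(mul(Z, Z), SSSZ)))))
  →16  S(S(S(S(add(Z, SSSZ)))))
  →17  S^7(Z)

Term B:
  start: add(mul(SSZ, SSZ), SSSZ)
  →1  add(add(SSZ, mul(SZ, SSZ)), SSSZ)
  →2  add(S(add(SZ, mul(SZ, SSZ))), SSSZ)
  →3  S(add(add(SZ, mul(SZ, SSZ)), SSSZ))
  →4  S(add(S(add(Z, mul(SZ, SSZ))), SSSZ))
  →5  S(S(add(add(Z, mul(SZ, SSZ)), SSSZ)))
  →6  S(S(add(mul(SZ, SSZ), SSSZ)))
  →7  S(S(add(add(SSZ, mul(Z, SSZ)), SSSZ)))
  →8  S(S(add(S(add(SZ, mul(Z, SSZ))), SSSZ)))
  →9  S(S(S(add(add(SZ, mul(Z, SSZ)), SSSZ))))
  →10  S(S(S(add(S(add(Z, mul(Z, SSZ))), SSSZ))))
  →11  S(S(S(S(add(add(Z, mul(Z, SSZ)), SSSZ)))))
  →12  S(S(S(S(add(mul(Z, SSZ), SSSZ)))))
  →13  S(S(S(S(add(Z, SSSZ)))))
  →14  S^7(Z)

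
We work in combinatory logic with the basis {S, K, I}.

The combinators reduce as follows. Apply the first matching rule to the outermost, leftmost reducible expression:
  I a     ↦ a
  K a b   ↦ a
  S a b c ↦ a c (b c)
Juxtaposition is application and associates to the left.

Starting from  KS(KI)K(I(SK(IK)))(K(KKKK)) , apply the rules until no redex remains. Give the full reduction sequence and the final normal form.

  start: KS(KI)K(I(SK(IK)))(K(KKKK))
  step 1: SK(I(SK(IK)))(K(KKKK))
  step 2: K(K(KKKK))(I(SK(IK))(K(KKKK)))
  step 3: K(KKKK)
  step 4: K(KK)

Answer: normal form = K(KK)  (in 4 steps)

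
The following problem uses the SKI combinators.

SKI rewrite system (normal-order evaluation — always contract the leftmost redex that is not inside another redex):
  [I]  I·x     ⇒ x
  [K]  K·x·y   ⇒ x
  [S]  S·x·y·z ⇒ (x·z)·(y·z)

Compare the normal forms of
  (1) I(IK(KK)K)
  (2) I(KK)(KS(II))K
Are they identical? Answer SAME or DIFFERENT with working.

Term A:
  start: I(IK(KK)K)
  step 1: IK(KK)K
  step 2: K(KK)K
  step 3: KK

Term B:
  start: I(KK)(KS(II))K
  step 1: KK(KS(II))K
  step 2: KK

Answer: SAME — A ⇓ KK, B ⇓ KK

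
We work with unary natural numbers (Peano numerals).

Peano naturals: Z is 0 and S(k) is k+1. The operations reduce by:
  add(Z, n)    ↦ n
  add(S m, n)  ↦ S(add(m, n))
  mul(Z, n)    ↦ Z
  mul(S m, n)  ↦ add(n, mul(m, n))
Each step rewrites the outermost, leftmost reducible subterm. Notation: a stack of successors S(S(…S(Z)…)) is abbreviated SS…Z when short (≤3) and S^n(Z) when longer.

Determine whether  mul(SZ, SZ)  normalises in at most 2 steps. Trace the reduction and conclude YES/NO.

  start: mul(SZ, SZ)
  step 1: add(SZ, mul(Z, SZ))
  step 2: S(add(Z, mul(Z, SZ)))

Answer: NO — after 2 steps the term is S(add(Z, mul(Z, SZ))), not yet normal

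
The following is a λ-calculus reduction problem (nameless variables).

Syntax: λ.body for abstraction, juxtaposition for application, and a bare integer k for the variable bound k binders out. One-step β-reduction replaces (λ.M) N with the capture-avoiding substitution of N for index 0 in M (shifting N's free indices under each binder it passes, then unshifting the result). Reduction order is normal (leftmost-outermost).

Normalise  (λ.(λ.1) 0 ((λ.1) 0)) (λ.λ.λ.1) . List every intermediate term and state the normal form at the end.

  start: (λ.(λ.1) 0 ((λ.1) 0)) (λ.λ.λ.1)
  →1  (λ.λ.λ.λ.1) (λ.λ.λ.1) ((λ.λ.λ.λ.1) (λ.λ.λ.1))
  →2  (λ.λ.λ.1) ((λ.λ.λ.λ.1) (λ.λ.λ.1))
  →3  λ.λ.1

Answer: normal form = λ.λ.1  (in 3 steps)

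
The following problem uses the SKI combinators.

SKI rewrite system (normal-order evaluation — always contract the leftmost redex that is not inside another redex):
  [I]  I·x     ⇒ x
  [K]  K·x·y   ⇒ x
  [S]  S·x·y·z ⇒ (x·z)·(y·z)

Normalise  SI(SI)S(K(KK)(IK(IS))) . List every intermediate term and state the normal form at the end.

  start: SI(SI)S(K(KK)(IK(IS)))
  step 1: IS(SIS)(K(KK)(IK(IS)))
  step 2: S(SIS)(K(KK)(IK(IS)))
  step 3: S(SIS)(KK)

Answer: normal form = S(SIS)(KK)  (in 3 steps)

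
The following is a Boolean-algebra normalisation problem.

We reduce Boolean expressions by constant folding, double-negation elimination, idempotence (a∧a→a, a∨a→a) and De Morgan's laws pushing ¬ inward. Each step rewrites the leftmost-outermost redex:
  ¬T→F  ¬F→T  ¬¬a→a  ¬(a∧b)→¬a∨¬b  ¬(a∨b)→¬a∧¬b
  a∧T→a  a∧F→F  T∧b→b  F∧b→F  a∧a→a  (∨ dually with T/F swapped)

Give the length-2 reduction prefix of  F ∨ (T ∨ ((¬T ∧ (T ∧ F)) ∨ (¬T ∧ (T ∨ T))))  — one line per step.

Answer: after 2 steps: T

Derivation:
  start: F ∨ (T ∨ ((¬T ∧ (T ∧ F)) ∨ (¬T ∧ (T ∨ T))))
  [1] T ∨ ((¬T ∧ (T ∧ F)) ∨ (¬T ∧ (T ∨ T)))
  [2] T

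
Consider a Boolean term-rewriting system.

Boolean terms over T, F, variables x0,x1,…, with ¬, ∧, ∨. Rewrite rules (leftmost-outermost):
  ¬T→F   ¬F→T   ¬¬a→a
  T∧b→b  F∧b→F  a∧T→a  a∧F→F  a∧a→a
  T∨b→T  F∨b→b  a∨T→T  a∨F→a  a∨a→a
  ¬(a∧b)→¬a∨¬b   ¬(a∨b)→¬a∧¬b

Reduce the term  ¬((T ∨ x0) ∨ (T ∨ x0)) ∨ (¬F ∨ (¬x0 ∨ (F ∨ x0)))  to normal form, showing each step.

  start: ¬((T ∨ x0) ∨ (T ∨ x0)) ∨ (¬F ∨ (¬x0 ∨ (F ∨ x0)))
  step 1: (¬(T ∨ x0) ∧ ¬(T ∨ x0)) ∨ (¬F ∨ (¬x0 ∨ (F ∨ x0)))
  step 2: ¬(T ∨ x0) ∨ (¬F ∨ (¬x0 ∨ (F ∨ x0)))
  step 3: (¬T ∧ ¬x0) ∨ (¬F ∨ (¬x0 ∨ (F ∨ x0)))
  step 4: (F ∧ ¬x0) ∨ (¬F ∨ (¬x0 ∨ (F ∨ x0)))
  step 5: F ∨ (¬F ∨ (¬x0 ∨ (F ∨ x0)))
  step 6: ¬F ∨ (¬x0 ∨ (F ∨ x0))
  step 7: T ∨ (¬x0 ∨ (F ∨ x0))
  step 8: T

Answer: normal form = T  (in 8 steps)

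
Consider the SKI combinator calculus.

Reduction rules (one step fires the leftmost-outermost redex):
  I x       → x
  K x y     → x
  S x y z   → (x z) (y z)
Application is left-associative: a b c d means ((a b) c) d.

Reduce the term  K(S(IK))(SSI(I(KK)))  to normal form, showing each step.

Answer: normal form = SK  (in 2 steps)

Derivation:
  start: K(S(IK))(SSI(I(KK)))
  →1  S(IK)
  →2  SK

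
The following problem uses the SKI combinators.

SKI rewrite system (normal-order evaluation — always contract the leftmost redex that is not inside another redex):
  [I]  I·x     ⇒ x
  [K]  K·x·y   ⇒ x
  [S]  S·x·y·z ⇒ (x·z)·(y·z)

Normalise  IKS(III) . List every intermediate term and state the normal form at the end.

  start: IKS(III)
  [1] KS(III)
  [2] S

Answer: normal form = S  (in 2 steps)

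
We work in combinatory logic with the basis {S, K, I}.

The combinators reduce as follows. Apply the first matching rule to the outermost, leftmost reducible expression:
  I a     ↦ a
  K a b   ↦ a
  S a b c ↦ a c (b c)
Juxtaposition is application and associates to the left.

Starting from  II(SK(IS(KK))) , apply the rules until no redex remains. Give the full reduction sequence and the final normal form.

  start: II(SK(IS(KK)))
  [1] I(SK(IS(KK)))
  [2] SK(IS(KK))
  [3] SK(S(KK))

Answer: normal form = SK(S(KK))  (in 3 steps)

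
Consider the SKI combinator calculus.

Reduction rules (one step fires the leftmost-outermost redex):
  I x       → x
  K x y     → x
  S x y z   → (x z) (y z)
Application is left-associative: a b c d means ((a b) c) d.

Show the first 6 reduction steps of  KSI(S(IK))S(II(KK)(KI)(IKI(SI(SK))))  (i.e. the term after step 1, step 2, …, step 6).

Answer: after 6 steps: S(I(KK)(KI)(IKI(SI(SK))))

Reduction:
  start: KSI(S(IK))S(II(KK)(KI)(IKI(SI(SK))))
  step 1: S(S(IK))S(II(KK)(KI)(IKI(SI(SK))))
  step 2: S(IK)(II(KK)(KI)(IKI(SI(SK))))(S(II(KK)(KI)(IKI(SI(SK)))))
  step 3: IK(S(II(KK)(KI)(IKI(SI(SK)))))(II(KK)(KI)(IKI(SI(SK)))(S(II(KK)(KI)(IKI(SI(SK))))))
  step 4: K(S(II(KK)(KI)(IKI(SI(SK)))))(II(KK)(KI)(IKI(SI(SK)))(S(II(KK)(KI)(IKI(SI(SK))))))
  step 5: S(II(KK)(KI)(IKI(SI(SK))))
  step 6: S(I(KK)(KI)(IKI(SI(SK))))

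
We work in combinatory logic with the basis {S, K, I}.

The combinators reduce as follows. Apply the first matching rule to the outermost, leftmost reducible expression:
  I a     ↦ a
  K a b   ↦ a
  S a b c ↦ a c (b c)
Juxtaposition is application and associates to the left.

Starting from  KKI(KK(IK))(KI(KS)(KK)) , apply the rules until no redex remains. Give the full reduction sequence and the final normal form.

  start: KKI(KK(IK))(KI(KS)(KK))
  step 1: K(KK(IK))(KI(KS)(KK))
  step 2: KK(IK)
  step 3: K

Answer: normal form = K  (in 3 steps)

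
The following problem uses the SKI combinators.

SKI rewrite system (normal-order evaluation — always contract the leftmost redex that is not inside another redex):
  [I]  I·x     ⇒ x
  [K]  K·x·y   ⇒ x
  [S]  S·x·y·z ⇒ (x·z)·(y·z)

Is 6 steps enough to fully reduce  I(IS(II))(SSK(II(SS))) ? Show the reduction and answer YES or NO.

Answer: NO — after 6 steps the term is SI(S(SS)(K(II(SS)))), not yet normal

Reduction:
  start: I(IS(II))(SSK(II(SS)))
  step 1: IS(II)(SSK(II(SS)))
  step 2: S(II)(SSK(II(SS)))
  step 3: SI(SSK(II(SS)))
  step 4: SI(S(II(SS))(K(II(SS))))
  step 5: SI(S(I(SS))(K(II(SS))))
  step 6: SI(S(SS)(K(II(SS))))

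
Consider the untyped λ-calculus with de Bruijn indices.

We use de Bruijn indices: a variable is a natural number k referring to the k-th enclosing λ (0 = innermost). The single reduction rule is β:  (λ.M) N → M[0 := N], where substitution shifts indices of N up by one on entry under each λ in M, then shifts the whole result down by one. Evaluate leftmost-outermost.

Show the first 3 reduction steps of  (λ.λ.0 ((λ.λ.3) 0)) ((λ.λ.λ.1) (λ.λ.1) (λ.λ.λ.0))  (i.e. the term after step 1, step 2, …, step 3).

Answer: after 3 steps: λ.0 (λ.(λ.λ.1) (λ.λ.λ.0))

Reduction:
  start: (λ.λ.0 ((λ.λ.3) 0)) ((λ.λ.λ.1) (λ.λ.1) (λ.λ.λ.0))
  [1] λ.0 ((λ.λ.(λ.λ.λ.1) (λ.λ.1) (λ.λ.λ.0)) 0)
  [2] λ.0 (λ.(λ.λ.λ.1) (λ.λ.1) (λ.λ.λ.0))
  [3] λ.0 (λ.(λ.λ.1) (λ.λ.λ.0))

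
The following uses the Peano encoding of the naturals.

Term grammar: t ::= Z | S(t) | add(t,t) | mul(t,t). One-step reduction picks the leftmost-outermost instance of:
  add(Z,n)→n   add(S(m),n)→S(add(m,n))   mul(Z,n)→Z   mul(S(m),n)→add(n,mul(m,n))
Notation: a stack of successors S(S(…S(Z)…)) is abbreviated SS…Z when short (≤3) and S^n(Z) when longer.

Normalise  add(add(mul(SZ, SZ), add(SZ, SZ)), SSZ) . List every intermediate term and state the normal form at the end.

Answer: normal form = S^5(Z)  (in 12 steps)

Reduction:
  start: add(add(mul(SZ, SZ), add(SZ, SZ)), SSZ)
  →1  add(add(add(SZ, mul(Z, SZ)), add(SZ, SZ)), SSZ)
  →2  add(add(S(add(Z, mul(Z, SZ))), add(SZ, SZ)), SSZ)
  →3  add(S(add(add(Z, mul(Z, SZ)), add(SZ, SZ))), SSZ)
  →4  S(add(add(add(Z, mul(Z, SZ)), add(SZ, SZ)), SSZ))
  →5  S(add(add(mul(Z, SZ), add(SZ, SZ)), SSZ))
  →6  S(add(add(Z, add(SZ, SZ)), SSZ))
  →7  S(add(add(SZ, SZ), SSZ))
  →8  S(add(S(add(Z, SZ)), SSZ))
  →9  S(S(add(add(Z, SZ), SSZ)))
  →10  S(S(add(SZ, SSZ)))
  →11  S(S(S(add(Z, SSZ))))
  →12  S^5(Z)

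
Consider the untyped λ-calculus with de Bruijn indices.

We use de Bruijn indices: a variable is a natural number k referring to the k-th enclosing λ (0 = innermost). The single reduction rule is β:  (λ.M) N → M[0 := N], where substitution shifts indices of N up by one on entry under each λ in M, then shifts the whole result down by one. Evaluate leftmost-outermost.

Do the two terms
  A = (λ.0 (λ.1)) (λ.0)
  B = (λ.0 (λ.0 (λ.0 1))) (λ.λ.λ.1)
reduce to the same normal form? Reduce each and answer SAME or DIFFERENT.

Term A:
  start: (λ.0 (λ.1)) (λ.0)
  step 1: (λ.0) (λ.λ.0)
  step 2: λ.λ.0

Term B:
  start: (λ.0 (λ.0 (λ.0 1))) (λ.λ.λ.1)
  step 1: (λ.λ.λ.1) (λ.0 (λ.0 1))
  step 2: λ.λ.1

Answer: DIFFERENT — A ⇓ λ.λ.0, B ⇓ λ.λ.1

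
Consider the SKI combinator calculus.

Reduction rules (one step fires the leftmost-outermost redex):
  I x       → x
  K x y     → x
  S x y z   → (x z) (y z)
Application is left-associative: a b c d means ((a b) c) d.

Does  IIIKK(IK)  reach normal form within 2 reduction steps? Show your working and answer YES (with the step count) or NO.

  start: IIIKK(IK)
  →1  IIKK(IK)
  →2  IKK(IK)

Answer: NO — after 2 steps the term is IKK(IK), not yet normal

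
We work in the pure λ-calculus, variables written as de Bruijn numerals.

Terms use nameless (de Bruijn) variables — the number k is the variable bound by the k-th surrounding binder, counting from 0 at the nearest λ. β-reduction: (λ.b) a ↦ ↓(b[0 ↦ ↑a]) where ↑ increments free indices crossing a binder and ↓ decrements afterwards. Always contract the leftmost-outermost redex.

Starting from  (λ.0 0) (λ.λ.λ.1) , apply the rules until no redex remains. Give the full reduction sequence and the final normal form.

Answer: normal form = λ.λ.1  (in 2 steps)

Derivation:
  start: (λ.0 0) (λ.λ.λ.1)
  step 1: (λ.λ.λ.1) (λ.λ.λ.1)
  step 2: λ.λ.1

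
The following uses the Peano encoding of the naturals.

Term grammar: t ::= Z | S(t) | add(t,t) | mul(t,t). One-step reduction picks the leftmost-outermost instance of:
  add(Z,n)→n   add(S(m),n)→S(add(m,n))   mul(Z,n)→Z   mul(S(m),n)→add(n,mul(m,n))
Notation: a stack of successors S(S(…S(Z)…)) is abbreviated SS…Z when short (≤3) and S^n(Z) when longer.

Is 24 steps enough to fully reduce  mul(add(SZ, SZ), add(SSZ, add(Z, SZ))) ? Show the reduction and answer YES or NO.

Answer: YES — reaches normal form S^6(Z) in 21 ≤ 24 steps

Reduction:
  start: mul(add(SZ, SZ), add(SSZ, add(Z, SZ)))
  [1] mul(S(add(Z, SZ)), add(SSZ, add(Z, SZ)))
  [2] add(add(SSZ, add(Z, SZ)), mul(add(Z, SZ), add(SSZ, add(Z, SZ))))
  [3] add(S(add(SZ, add(Z, SZ))), mul(add(Z, SZ), add(SSZ, add(Z, SZ))))
  [4] S(add(add(SZ, add(Z, SZ)), mul(add(Z, SZ), add(SSZ, add(Z, SZ)))))
  [5] S(add(S(add(Z, add(Z, SZ))), mul(add(Z, SZ), add(SSZ, add(Z, SZ)))))
  [6] S(S(add(add(Z, add(Z, SZ)), mul(add(Z, SZ), add(SSZ, add(Z, SZ))))))
  [7] S(S(add(add(Z, SZ), mul(add(Z, SZ), add(SSZ, add(Z, SZ))))))
  [8] S(S(add(SZ, mul(add(Z, SZ), add(SSZ, add(Z, SZ))))))
  [9] S(S(S(add(Z, mul(add(Z, SZ), add(SSZ, add(Z, SZ)))))))
  [10] S(S(S(mul(add(Z, SZ), add(SSZ, add(Z, SZ))))))
  [11] S(S(S(mul(SZ, add(SSZ, add(Z, SZ))))))
  [12] S(S(S(add(add(SSZ, add(Z, SZ)), mul(Z, add(SSZ, add(Z, SZ)))))))
  [13] S(S(S(add(S(add(SZ, add(Z, SZ))), mul(Z, add(SSZ, add(Z, SZ)))))))
  [14] S(S(S(S(add(add(SZ, add(Z, SZ)), mul(Z, add(SSZ, add(Z, SZ))))))))
  [15] S(S(S(S(add(S(add(Z, add(Z, SZ))), mul(Z, add(SSZ, add(Z, SZ))))))))
  [16] S(S(S(S(S(add(add(Z, add(Z, SZ)), mul(Z, add(SSZ, add(Z, SZ)))))))))
  [17] S(S(S(S(S(add(add(Z, SZ), mul(Z, add(SSZ, add(Z, SZ)))))))))
  [18] S(S(S(S(S(add(SZ, mul(Z, add(SSZ, add(Z, SZ)))))))))
  [19] S(S(S(S(S(S(add(Z, mul(Z, add(SSZ, add(Z, SZ))))))))))
  [20] S(S(S(S(S(S(mul(Z, add(SSZ, add(Z, SZ)))))))))
  [21] S^6(Z)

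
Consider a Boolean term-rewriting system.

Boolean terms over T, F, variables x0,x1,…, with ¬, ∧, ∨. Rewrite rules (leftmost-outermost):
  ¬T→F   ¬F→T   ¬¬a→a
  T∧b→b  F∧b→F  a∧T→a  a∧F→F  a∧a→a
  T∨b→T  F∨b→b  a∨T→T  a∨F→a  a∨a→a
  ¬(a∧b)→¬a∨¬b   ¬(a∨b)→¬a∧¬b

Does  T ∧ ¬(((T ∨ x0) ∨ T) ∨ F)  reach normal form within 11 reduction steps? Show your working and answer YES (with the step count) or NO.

  start: T ∧ ¬(((T ∨ x0) ∨ T) ∨ F)
  →1  ¬(((T ∨ x0) ∨ T) ∨ F)
  →2  ¬((T ∨ x0) ∨ T) ∧ ¬F
  →3  (¬(T ∨ x0) ∧ ¬T) ∧ ¬F
  →4  ((¬T ∧ ¬x0) ∧ ¬T) ∧ ¬F
  →5  ((F ∧ ¬x0) ∧ ¬T) ∧ ¬F
  →6  (F ∧ ¬T) ∧ ¬F
  →7  F ∧ ¬F
  →8  F

Answer: YES — reaches normal form F in 8 ≤ 11 steps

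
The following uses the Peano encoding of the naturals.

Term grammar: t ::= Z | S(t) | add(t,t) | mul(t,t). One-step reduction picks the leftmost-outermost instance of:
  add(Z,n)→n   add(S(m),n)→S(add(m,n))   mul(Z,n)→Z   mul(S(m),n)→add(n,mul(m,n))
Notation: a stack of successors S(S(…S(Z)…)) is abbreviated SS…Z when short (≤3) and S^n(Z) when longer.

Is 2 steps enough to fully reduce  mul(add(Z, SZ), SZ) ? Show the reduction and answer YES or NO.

Answer: NO — after 2 steps the term is add(SZ, mul(Z, SZ)), not yet normal

Reduction:
  start: mul(add(Z, SZ), SZ)
  →1  mul(SZ, SZ)
  →2  add(SZ, mul(Z, SZ))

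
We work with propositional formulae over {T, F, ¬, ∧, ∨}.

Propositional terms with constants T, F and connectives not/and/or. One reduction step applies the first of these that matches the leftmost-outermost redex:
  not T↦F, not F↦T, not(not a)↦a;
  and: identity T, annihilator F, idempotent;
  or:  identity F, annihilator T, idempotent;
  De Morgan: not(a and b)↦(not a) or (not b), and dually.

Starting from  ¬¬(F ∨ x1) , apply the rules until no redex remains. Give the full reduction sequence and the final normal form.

  start: ¬¬(F ∨ x1)
  step 1: F ∨ x1
  step 2: x1

Answer: normal form = x1  (in 2 steps)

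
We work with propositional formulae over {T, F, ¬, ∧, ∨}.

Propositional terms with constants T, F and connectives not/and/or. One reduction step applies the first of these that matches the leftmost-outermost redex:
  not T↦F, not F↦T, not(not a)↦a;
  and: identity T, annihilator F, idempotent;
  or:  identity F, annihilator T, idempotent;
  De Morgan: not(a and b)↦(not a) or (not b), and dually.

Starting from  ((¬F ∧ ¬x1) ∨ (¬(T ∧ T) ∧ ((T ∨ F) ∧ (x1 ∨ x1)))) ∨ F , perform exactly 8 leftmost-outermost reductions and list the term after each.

Answer: after 8 steps: ¬x1

Reduction:
  start: ((¬F ∧ ¬x1) ∨ (¬(T ∧ T) ∧ ((T ∨ F) ∧ (x1 ∨ x1)))) ∨ F
  step 1: (¬F ∧ ¬x1) ∨ (¬(T ∧ T) ∧ ((T ∨ F) ∧ (x1 ∨ x1)))
  step 2: (T ∧ ¬x1) ∨ (¬(T ∧ T) ∧ ((T ∨ F) ∧ (x1 ∨ x1)))
  step 3: ¬x1 ∨ (¬(T ∧ T) ∧ ((T ∨ F) ∧ (x1 ∨ x1)))
  step 4: ¬x1 ∨ ((¬T ∨ ¬T) ∧ ((T ∨ F) ∧ (x1 ∨ x1)))
  step 5: ¬x1 ∨ (¬T ∧ ((T ∨ F) ∧ (x1 ∨ x1)))
  step 6: ¬x1 ∨ (F ∧ ((T ∨ F) ∧ (x1 ∨ x1)))
  step 7: ¬x1 ∨ F
  step 8: ¬x1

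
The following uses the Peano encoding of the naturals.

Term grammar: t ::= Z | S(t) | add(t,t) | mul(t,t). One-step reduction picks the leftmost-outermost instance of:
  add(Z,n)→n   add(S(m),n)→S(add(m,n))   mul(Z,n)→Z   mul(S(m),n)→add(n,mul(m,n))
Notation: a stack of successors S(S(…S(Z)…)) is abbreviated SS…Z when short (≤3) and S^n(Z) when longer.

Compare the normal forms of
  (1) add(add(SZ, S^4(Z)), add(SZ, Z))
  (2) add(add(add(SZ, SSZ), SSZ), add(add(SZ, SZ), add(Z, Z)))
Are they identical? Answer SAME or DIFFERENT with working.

Answer: DIFFERENT — A ⇓ S^6(Z), B ⇓ S^7(Z)

Derivation:
Term A:
  start: add(add(SZ, S^4(Z)), add(SZ, Z))
  [1] add(S(add(Z, S^4(Z))), add(SZ, Z))
  [2] S(add(add(Z, S^4(Z)), add(SZ, Z)))
  [3] S(add(S^4(Z), add(SZ, Z)))
  [4] S(S(add(SSSZ, add(SZ, Z))))
  [5] S(S(S(add(SSZ, add(SZ, Z)))))
  [6] S(S(S(S(add(SZ, add(SZ, Z))))))
  [7] S(S(S(S(S(add(Z, add(SZ, Z)))))))
  [8] S(S(S(S(S(add(SZ, Z))))))
  [9] S(S(S(S(S(S(add(Z, Z)))))))
  [10] S^6(Z)

Term B:
  start: add(add(add(SZ, SSZ), SSZ), add(add(SZ, SZ), add(Z, Z)))
  [1] add(add(S(add(Z, SSZ)), SSZ), add(add(SZ, SZ), add(Z, Z)))
  [2] add(S(add(add(Z, SSZ), SSZ)), add(add(SZ, SZ), add(Z, Z)))
  [3] S(add(add(add(Z, SSZ), SSZ), add(add(SZ, SZ), add(Z, Z))))
  [4] S(add(add(SSZ, SSZ), add(add(SZ, SZ), add(Z, Z))))
  [5] S(add(S(add(SZ, SSZ)), add(add(SZ, SZ), add(Z, Z))))
  [6] S(S(add(add(SZ, SSZ), add(add(SZ, SZ), add(Z, Z)))))
  [7] S(S(add(S(add(Z, SSZ)), add(add(SZ, SZ), add(Z, Z)))))
  [8] S(S(S(add(add(Z, SSZ), add(add(SZ, SZ), add(Z, Z))))))
  [9] S(S(S(add(SSZ, add(add(SZ, SZ), add(Z, Z))))))
  [10] S(S(S(S(add(SZ, add(add(SZ, SZ), add(Z, Z)))))))
  [11] S(S(S(S(S(add(Z, add(add(SZ, SZ), add(Z, Z))))))))
  [12] S(S(S(S(S(add(add(SZ, SZ), add(Z, Z)))))))
  [13] S(S(S(S(S(add(S(add(Z, SZ)), add(Z, Z)))))))
  [14] S(S(S(S(S(S(add(add(Z, SZ), add(Z, Z))))))))
  [15] S(S(S(S(S(S(add(SZ, add(Z, Z))))))))
  [16] S(S(S(S(S(S(S(add(Z, add(Z, Z)))))))))
  [17] S(S(S(S(S(S(S(add(Z, Z))))))))
  [18] S^7(Z)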